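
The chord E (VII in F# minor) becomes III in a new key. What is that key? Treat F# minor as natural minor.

The numeral III denotes a major triad on scale degree 3. With E on degree 3, the tonic of the new key is C#.
Degree 3 carries a major triad in natural-minor keys, so the destination is C# minor.
Check: the diatonic triads of C# minor (natural minor) are C#m (i), D#dim (ii°), E (III), F#m (iv), G#m (v), A (VI), B (VII) — E is indeed III.

C# minor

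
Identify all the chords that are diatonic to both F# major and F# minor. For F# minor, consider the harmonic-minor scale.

Triads in F# major: F# (I), G#m (ii), A#m (iii), B (IV), C# (V), D#m (vi), E#dim (vii°).
Triads in F# minor (harmonic minor): F#m (i), G#dim (ii°), Aaug (III+), Bm (iv), C# (V), D (VI), E#dim (vii°).
Shared triads with their functions: C# (V in F# major, V in F# minor); E#dim (vii° in F# major, vii° in F# minor).

C#, E#dim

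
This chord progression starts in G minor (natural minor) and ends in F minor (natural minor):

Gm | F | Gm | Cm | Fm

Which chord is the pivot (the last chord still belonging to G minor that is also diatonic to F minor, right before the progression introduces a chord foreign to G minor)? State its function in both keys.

Chords diatonic to G minor: Gm, Adim, Bb, Cm, Dm, Eb, F.
Reading the progression, the first chord not in that set is Fm, so the modulation leaves G minor there.
The chord immediately before Fm is Cm, which is diatonic to both keys: iv in G minor and v in F minor.

Cm — iv in G minor, v in F minor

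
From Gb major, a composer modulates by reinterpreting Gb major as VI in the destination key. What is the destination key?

The numeral VI denotes a major triad on scale degree 6. With Gb on degree 6, the tonic of the new key is Bb.
Degree 6 carries a major triad in minor keys, so the destination is Bb minor.
Check: the diatonic triads of Bb minor (natural minor) are Bbm (i), Cdim (ii°), Db (III), Ebm (iv), Fm (v), Gb (VI), Ab (VII) — Gb major is indeed VI.

Bb minor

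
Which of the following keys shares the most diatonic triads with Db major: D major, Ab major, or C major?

Triads of Db major: Db major (I), Eb minor (ii), F minor (iii), Gb major (IV), Ab major (V), Bb minor (vi), C diminished (vii°).
D major shares 0: none.
Ab major shares 4: Db, Fm, Ab, Bbm.
C major shares 0: none.
The most common triads (4) are shared with Ab major.

Ab major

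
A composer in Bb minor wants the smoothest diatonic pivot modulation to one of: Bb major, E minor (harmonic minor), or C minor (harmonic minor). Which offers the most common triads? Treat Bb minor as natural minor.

Triads of Bb minor (natural minor): Bbm (i), Cdim (ii°), Db (III), Ebm (iv), Fm (v), Gb (VI), Ab (VII).
Bb major shares 0: none.
E minor (harmonic minor) shares 0: none.
C minor (harmonic minor) shares 2: Fm, Ab.
The most common triads (2) are shared with C minor.

C minor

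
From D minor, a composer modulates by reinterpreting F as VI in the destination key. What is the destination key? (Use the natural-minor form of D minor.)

A minor

The numeral VI denotes a major triad on scale degree 6. With F on degree 6, the tonic of the new key is A.
Degree 6 carries a major triad in minor keys, so the destination is A minor.
Check: the diatonic triads of A minor (natural minor) are Am (i), Bdim (ii°), C (III), Dm (iv), Em (v), F (VI), G (VII) — F is indeed VI.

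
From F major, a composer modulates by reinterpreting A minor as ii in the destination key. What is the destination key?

The numeral ii denotes a minor triad on scale degree 2. With A on degree 2, the tonic of the new key is G.
Degree 2 carries a minor triad in major keys, so the destination is G major.
Check: the diatonic triads of G major are G (I), Am (ii), Bm (iii), C (IV), D (V), Em (vi), F#dim (vii°) — A minor is indeed ii.

G major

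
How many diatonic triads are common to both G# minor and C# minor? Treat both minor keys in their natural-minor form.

4

Diatonic triads of G# minor (natural minor): G# minor (i), A# diminished (ii°), B major (III), C# minor (iv), D# minor (v), E major (VI), F# major (VII).
Diatonic triads of C# minor (natural minor): C# minor (i), D# diminished (ii°), E major (III), F# minor (iv), G# minor (v), A major (VI), B major (VII).
Matching root and quality in both lists: G# minor, B major, C# minor, E major.
That gives 4 common triads.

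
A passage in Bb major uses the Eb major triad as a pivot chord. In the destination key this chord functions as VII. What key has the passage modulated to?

F minor

The numeral VII denotes a major triad on scale degree 7. With Eb on degree 7, the tonic of the new key is F.
Degree 7 carries a major triad in natural-minor keys, so the destination is F minor.
Check: the diatonic triads of F minor (natural minor) are Fm (i), Gdim (ii°), Ab (III), Bbm (iv), Cm (v), Db (VI), Eb (VII) — Eb major is indeed VII.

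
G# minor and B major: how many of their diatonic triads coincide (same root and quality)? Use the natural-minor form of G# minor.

Diatonic triads of G# minor (natural minor): G#m (i), A#dim (ii°), B (III), C#m (iv), D#m (v), E (VI), F# (VII).
Diatonic triads of B major: B (I), C#m (ii), D#m (iii), E (IV), F# (V), G#m (vi), A#dim (vii°).
Matching root and quality in both lists: G#m, A#dim, B, C#m, D#m, E, F#.
That gives 7 common triads.

7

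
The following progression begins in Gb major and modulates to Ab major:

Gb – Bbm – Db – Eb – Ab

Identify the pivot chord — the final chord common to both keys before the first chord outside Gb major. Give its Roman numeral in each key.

Db — V in Gb major, IV in Ab major

Chords diatonic to Gb major: Gb, Abm, Bbm, Cb, Db, Ebm, Fdim.
Reading the progression, the first chord not in that set is Eb, so the modulation leaves Gb major there.
The chord immediately before Eb is Db, which is diatonic to both keys: V in Gb major and IV in Ab major.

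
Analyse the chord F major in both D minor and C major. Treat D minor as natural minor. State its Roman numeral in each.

III in D minor; IV in C major

The scale of D minor (natural minor) is D E F G A Bb C; F is degree 3, and the triad built there (F-A-C) is major, so it is III.
The scale of C major is C D E F G A B; F is degree 4, and the triad built there (F-A-C) is major, so it is IV.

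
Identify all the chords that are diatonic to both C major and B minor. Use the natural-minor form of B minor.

Triads in C major: C (I), Dm (ii), Em (iii), F (IV), G (V), Am (vi), Bdim (vii°).
Triads in B minor (natural minor): Bm (i), C♯dim (ii°), D (III), Em (iv), F♯m (v), G (VI), A (VII).
Shared triads with their functions: Em (iii in C major, iv in B minor); G (V in C major, VI in B minor).

Em, G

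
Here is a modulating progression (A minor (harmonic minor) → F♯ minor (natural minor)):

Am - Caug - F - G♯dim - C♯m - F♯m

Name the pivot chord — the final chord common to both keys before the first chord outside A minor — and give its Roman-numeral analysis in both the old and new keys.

Chords diatonic to A minor: Am, Bdim, Caug, Dm, E, F, G♯dim.
Reading the progression, the first chord not in that set is C♯m, so the modulation leaves A minor there.
The chord immediately before C♯m is G♯dim, which is diatonic to both keys: vii° in A minor and ii° in F♯ minor.

G♯dim — vii° in A minor, ii° in F♯ minor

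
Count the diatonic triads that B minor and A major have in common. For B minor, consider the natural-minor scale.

4

Diatonic triads of B minor (natural minor): Bm (i), C♯dim (ii°), D (III), Em (iv), F♯m (v), G (VI), A (VII).
Diatonic triads of A major: A (I), Bm (ii), C♯m (iii), D (IV), E (V), F♯m (vi), G♯dim (vii°).
Matching root and quality in both lists: Bm, D, F♯m, A.
That gives 4 common triads.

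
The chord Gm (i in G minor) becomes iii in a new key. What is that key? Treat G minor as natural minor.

The numeral iii denotes a minor triad on scale degree 3. With G on degree 3, the tonic of the new key is Eb.
Degree 3 carries a minor triad in major keys, so the destination is Eb major.
Check: the diatonic triads of Eb major are Eb (I), Fm (ii), Gm (iii), Ab (IV), Bb (V), Cm (vi), Ddim (vii°) — Gm is indeed iii.

Eb major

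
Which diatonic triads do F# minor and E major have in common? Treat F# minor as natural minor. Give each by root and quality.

F#m, A, C#m, E

Triads in F# minor (natural minor): F#m (i), G#dim (ii°), A (III), Bm (iv), C#m (v), D (VI), E (VII).
Triads in E major: E (I), F#m (ii), G#m (iii), A (IV), B (V), C#m (vi), D#dim (vii°).
Shared triads with their functions: F#m (i in F# minor, ii in E major); A (III in F# minor, IV in E major); C#m (v in F# minor, vi in E major); E (VII in F# minor, I in E major).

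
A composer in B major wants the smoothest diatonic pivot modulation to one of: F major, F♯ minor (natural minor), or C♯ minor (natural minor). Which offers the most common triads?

Triads of B major: B (I), C♯m (ii), D♯m (iii), E (IV), F♯ (V), G♯m (vi), A♯dim (vii°).
F major shares 0: none.
F♯ minor (natural minor) shares 2: C♯m, E.
C♯ minor (natural minor) shares 4: B, C♯m, E, G♯m.
The most common triads (4) are shared with C♯ minor.

C♯ minor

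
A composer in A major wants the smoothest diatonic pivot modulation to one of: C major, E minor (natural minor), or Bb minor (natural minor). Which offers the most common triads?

Triads of A major: A (I), Bm (ii), C#m (iii), D (IV), E (V), F#m (vi), G#dim (vii°).
C major shares 0: none.
E minor (natural minor) shares 2: Bm, D.
Bb minor (natural minor) shares 0: none.
The most common triads (2) are shared with E minor.

E minor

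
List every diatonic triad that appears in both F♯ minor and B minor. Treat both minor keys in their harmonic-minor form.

Triads in F♯ minor (harmonic minor): F♯m (i), G♯dim (ii°), Aaug (III+), Bm (iv), C♯ (V), D (VI), E♯dim (vii°).
Triads in B minor (harmonic minor): Bm (i), C♯dim (ii°), Daug (III+), Em (iv), F♯ (V), G (VI), A♯dim (vii°).
Shared triads with their functions: Bm (iv in F♯ minor, i in B minor).

Bm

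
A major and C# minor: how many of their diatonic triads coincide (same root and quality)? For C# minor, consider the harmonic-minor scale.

Diatonic triads of A major: A (I), Bm (ii), C#m (iii), D (IV), E (V), F#m (vi), G#dim (vii°).
Diatonic triads of C# minor (harmonic minor): C#m (i), D#dim (ii°), Eaug (III+), F#m (iv), G# (V), A (VI), B#dim (vii°).
Matching root and quality in both lists: A, C#m, F#m.
That gives 3 common triads.

3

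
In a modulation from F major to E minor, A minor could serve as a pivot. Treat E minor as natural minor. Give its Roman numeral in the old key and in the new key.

The scale of F major is F G A B♭ C D E; A is degree 3, and the triad built there (A-C-E) is minor, so it is iii.
The scale of E minor (natural minor) is E F♯ G A B C D; A is degree 4, and the triad built there (A-C-E) is minor, so it is iv.

iii in F major; iv in E minor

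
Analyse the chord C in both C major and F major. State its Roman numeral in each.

The scale of C major is C D E F G A B; C is degree 1, and the triad built there (C-E-G) is major, so it is I.
The scale of F major is F G A Bb C D E; C is degree 5, and the triad built there (C-E-G) is major, so it is V.

I in C major; V in F major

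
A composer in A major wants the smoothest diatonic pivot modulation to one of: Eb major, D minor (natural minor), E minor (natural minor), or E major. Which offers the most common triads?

E major

Triads of A major: A major (I), B minor (ii), C# minor (iii), D major (IV), E major (V), F# minor (vi), G# diminished (vii°).
Eb major shares 0: none.
D minor (natural minor) shares 0: none.
E minor (natural minor) shares 2: Bm, D.
E major shares 4: A, C#m, E, F#m.
The most common triads (4) are shared with E major.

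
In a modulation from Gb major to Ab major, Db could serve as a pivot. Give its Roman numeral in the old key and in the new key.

V in Gb major; IV in Ab major

The scale of Gb major is Gb Ab Bb Cb Db Eb F; Db is degree 5, and the triad built there (Db-F-Ab) is major, so it is V.
The scale of Ab major is Ab Bb C Db Eb F G; Db is degree 4, and the triad built there (Db-F-Ab) is major, so it is IV.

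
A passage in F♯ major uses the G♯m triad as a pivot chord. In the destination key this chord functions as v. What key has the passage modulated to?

C♯ minor

The numeral v denotes a minor triad on scale degree 5. With G♯ on degree 5, the tonic of the new key is C♯.
Degree 5 carries a minor triad in natural-minor keys, so the destination is C♯ minor.
Check: the diatonic triads of C♯ minor (natural minor) are C♯m (i), D♯dim (ii°), E (III), F♯m (iv), G♯m (v), A (VI), B (VII) — G♯m is indeed v.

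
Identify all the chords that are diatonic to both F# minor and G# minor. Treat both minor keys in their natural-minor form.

Triads in F# minor (natural minor): F#m (i), G#dim (ii°), A (III), Bm (iv), C#m (v), D (VI), E (VII).
Triads in G# minor (natural minor): G#m (i), A#dim (ii°), B (III), C#m (iv), D#m (v), E (VI), F# (VII).
Shared triads with their functions: C#m (v in F# minor, iv in G# minor); E (VII in F# minor, VI in G# minor).

C#m, E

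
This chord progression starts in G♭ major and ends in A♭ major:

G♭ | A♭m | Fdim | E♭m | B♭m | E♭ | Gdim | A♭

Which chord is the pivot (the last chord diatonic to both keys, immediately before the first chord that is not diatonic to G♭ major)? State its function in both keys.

B♭m — iii in G♭ major, ii in A♭ major

Chords diatonic to G♭ major: G♭, A♭m, B♭m, C♭, D♭, E♭m, Fdim.
Reading the progression, the first chord not in that set is E♭, so the modulation leaves G♭ major there.
The chord immediately before E♭ is B♭m, which is diatonic to both keys: iii in G♭ major and ii in A♭ major.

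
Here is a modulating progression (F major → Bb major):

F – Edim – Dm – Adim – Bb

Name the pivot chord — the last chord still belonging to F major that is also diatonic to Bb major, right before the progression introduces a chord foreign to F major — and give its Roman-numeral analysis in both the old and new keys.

Chords diatonic to F major: F, Gm, Am, Bb, C, Dm, Edim.
Reading the progression, the first chord not in that set is Adim, so the modulation leaves F major there.
The chord immediately before Adim is Dm, which is diatonic to both keys: vi in F major and iii in Bb major.

Dm — vi in F major, iii in Bb major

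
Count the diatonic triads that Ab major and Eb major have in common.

4

Diatonic triads of Ab major: Ab (I), Bbm (ii), Cm (iii), Db (IV), Eb (V), Fm (vi), Gdim (vii°).
Diatonic triads of Eb major: Eb (I), Fm (ii), Gm (iii), Ab (IV), Bb (V), Cm (vi), Ddim (vii°).
Matching root and quality in both lists: Ab, Cm, Eb, Fm.
That gives 4 common triads.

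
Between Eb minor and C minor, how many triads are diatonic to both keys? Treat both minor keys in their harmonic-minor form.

1

Diatonic triads of Eb minor (harmonic minor): Eb minor (i), F diminished (ii°), Gb augmented (III+), Ab minor (iv), Bb major (V), Cb major (VI), D diminished (vii°).
Diatonic triads of C minor (harmonic minor): C minor (i), D diminished (ii°), Eb augmented (III+), F minor (iv), G major (V), Ab major (VI), B diminished (vii°).
Matching root and quality in both lists: D diminished.
That gives 1 common triad.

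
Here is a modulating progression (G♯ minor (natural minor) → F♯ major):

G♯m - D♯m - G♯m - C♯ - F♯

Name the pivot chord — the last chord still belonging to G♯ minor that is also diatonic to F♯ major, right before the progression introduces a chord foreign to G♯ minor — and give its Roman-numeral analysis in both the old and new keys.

Chords diatonic to G♯ minor: G♯m, A♯dim, B, C♯m, D♯m, E, F♯.
Reading the progression, the first chord not in that set is C♯, so the modulation leaves G♯ minor there.
The chord immediately before C♯ is G♯m, which is diatonic to both keys: i in G♯ minor and ii in F♯ major.

G♯m — i in G♯ minor, ii in F♯ major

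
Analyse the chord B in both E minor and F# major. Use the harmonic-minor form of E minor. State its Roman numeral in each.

V in E minor; IV in F# major

The scale of E minor (harmonic minor) is E F# G A B C D#; B is degree 5, and the triad built there (B-D#-F#) is major, so it is V.
The scale of F# major is F# G# A# B C# D# E#; B is degree 4, and the triad built there (B-D#-F#) is major, so it is IV.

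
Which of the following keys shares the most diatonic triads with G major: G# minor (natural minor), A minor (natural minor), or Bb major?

A minor

Triads of G major: G major (I), A minor (ii), B minor (iii), C major (IV), D major (V), E minor (vi), F# diminished (vii°).
G# minor (natural minor) shares 0: none.
A minor (natural minor) shares 4: G, Am, C, Em.
Bb major shares 0: none.
The most common triads (4) are shared with A minor.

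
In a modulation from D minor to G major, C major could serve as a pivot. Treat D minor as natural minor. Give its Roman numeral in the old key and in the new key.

VII in D minor; IV in G major

The scale of D minor (natural minor) is D E F G A B♭ C; C is degree 7, and the triad built there (C-E-G) is major, so it is VII.
The scale of G major is G A B C D E F♯; C is degree 4, and the triad built there (C-E-G) is major, so it is IV.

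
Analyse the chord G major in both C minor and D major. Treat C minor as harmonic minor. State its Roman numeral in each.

The scale of C minor (harmonic minor) is C D E♭ F G A♭ B; G is degree 5, and the triad built there (G-B-D) is major, so it is V.
The scale of D major is D E F♯ G A B C♯; G is degree 4, and the triad built there (G-B-D) is major, so it is IV.

V in C minor; IV in D major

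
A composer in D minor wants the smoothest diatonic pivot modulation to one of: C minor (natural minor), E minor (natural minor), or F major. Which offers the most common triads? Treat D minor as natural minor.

Triads of D minor (natural minor): Dm (i), Edim (ii°), F (III), Gm (iv), Am (v), B♭ (VI), C (VII).
C minor (natural minor) shares 2: Gm, B♭.
E minor (natural minor) shares 2: Am, C.
F major shares 7: Dm, Edim, F, Gm, Am, B♭, C.
The most common triads (7) are shared with F major.

F major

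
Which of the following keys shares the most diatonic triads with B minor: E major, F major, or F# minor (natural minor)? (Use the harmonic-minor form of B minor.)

F# minor

Triads of B minor (harmonic minor): Bm (i), C#dim (ii°), Daug (III+), Em (iv), F# (V), G (VI), A#dim (vii°).
E major shares 0: none.
F major shares 0: none.
F# minor (natural minor) shares 1: Bm.
The most common triads (1) are shared with F# minor.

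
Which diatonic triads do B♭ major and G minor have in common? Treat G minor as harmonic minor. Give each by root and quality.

Triads in B♭ major: B♭ (I), Cm (ii), Dm (iii), E♭ (IV), F (V), Gm (vi), Adim (vii°).
Triads in G minor (harmonic minor): Gm (i), Adim (ii°), B♭aug (III+), Cm (iv), D (V), E♭ (VI), F♯dim (vii°).
Shared triads with their functions: Cm (ii in B♭ major, iv in G minor); E♭ (IV in B♭ major, VI in G minor); Gm (vi in B♭ major, i in G minor); Adim (vii° in B♭ major, ii° in G minor).

Cm, E♭, Gm, Adim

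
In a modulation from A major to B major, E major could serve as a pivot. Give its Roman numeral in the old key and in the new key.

V in A major; IV in B major

The scale of A major is A B C# D E F# G#; E is degree 5, and the triad built there (E-G#-B) is major, so it is V.
The scale of B major is B C# D# E F# G# A#; E is degree 4, and the triad built there (E-G#-B) is major, so it is IV.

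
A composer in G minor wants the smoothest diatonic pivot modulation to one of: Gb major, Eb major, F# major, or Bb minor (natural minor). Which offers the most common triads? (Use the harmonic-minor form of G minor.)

Eb major

Triads of G minor (harmonic minor): G minor (i), A diminished (ii°), Bb augmented (III+), C minor (iv), D major (V), Eb major (VI), F# diminished (vii°).
Gb major shares 0: none.
Eb major shares 3: Gm, Cm, Eb.
F# major shares 0: none.
Bb minor (natural minor) shares 0: none.
The most common triads (3) are shared with Eb major.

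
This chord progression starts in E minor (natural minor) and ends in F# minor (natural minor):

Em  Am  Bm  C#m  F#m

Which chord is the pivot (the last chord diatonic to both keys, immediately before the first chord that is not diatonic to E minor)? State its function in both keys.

Bm — v in E minor, iv in F# minor

Chords diatonic to E minor: Em, F#dim, G, Am, Bm, C, D.
Reading the progression, the first chord not in that set is C#m, so the modulation leaves E minor there.
The chord immediately before C#m is Bm, which is diatonic to both keys: v in E minor and iv in F# minor.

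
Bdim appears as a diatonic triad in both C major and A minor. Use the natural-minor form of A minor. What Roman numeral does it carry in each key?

vii° in C major; ii° in A minor

The scale of C major is C D E F G A B; B is degree 7, and the triad built there (B-D-F) is diminished, so it is vii°.
The scale of A minor (natural minor) is A B C D E F G; B is degree 2, and the triad built there (B-D-F) is diminished, so it is ii°.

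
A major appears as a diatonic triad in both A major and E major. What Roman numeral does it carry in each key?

The scale of A major is A B C# D E F# G#; A is degree 1, and the triad built there (A-C#-E) is major, so it is I.
The scale of E major is E F# G# A B C# D#; A is degree 4, and the triad built there (A-C#-E) is major, so it is IV.

I in A major; IV in E major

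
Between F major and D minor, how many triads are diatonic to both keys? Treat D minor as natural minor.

Diatonic triads of F major: F (I), Gm (ii), Am (iii), Bb (IV), C (V), Dm (vi), Edim (vii°).
Diatonic triads of D minor (natural minor): Dm (i), Edim (ii°), F (III), Gm (iv), Am (v), Bb (VI), C (VII).
Matching root and quality in both lists: F, Gm, Am, Bb, C, Dm, Edim.
That gives 7 common triads.

7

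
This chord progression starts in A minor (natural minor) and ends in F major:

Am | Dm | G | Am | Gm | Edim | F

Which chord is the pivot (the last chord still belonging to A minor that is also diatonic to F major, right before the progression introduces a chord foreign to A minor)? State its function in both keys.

Am — i in A minor, iii in F major

Chords diatonic to A minor: Am, Bdim, C, Dm, Em, F, G.
Reading the progression, the first chord not in that set is Gm, so the modulation leaves A minor there.
The chord immediately before Gm is Am, which is diatonic to both keys: i in A minor and iii in F major.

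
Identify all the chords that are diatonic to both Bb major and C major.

Triads in Bb major: Bb (I), Cm (ii), Dm (iii), Eb (IV), F (V), Gm (vi), Adim (vii°).
Triads in C major: C (I), Dm (ii), Em (iii), F (IV), G (V), Am (vi), Bdim (vii°).
Shared triads with their functions: Dm (iii in Bb major, ii in C major); F (V in Bb major, IV in C major).

Dm, F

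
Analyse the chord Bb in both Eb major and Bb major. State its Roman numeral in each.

V in Eb major; I in Bb major

The scale of Eb major is Eb F G Ab Bb C D; Bb is degree 5, and the triad built there (Bb-D-F) is major, so it is V.
The scale of Bb major is Bb C D Eb F G A; Bb is degree 1, and the triad built there (Bb-D-F) is major, so it is I.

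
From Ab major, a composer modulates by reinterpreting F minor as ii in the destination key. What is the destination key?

The numeral ii denotes a minor triad on scale degree 2. With F on degree 2, the tonic of the new key is Eb.
Degree 2 carries a minor triad in major keys, so the destination is Eb major.
Check: the diatonic triads of Eb major are Eb (I), Fm (ii), Gm (iii), Ab (IV), Bb (V), Cm (vi), Ddim (vii°) — F minor is indeed ii.

Eb major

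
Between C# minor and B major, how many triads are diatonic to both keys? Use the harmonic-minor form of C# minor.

Diatonic triads of C# minor (harmonic minor): C#m (i), D#dim (ii°), Eaug (III+), F#m (iv), G# (V), A (VI), B#dim (vii°).
Diatonic triads of B major: B (I), C#m (ii), D#m (iii), E (IV), F# (V), G#m (vi), A#dim (vii°).
Matching root and quality in both lists: C#m.
That gives 1 common triad.

1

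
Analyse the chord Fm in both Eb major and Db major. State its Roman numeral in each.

ii in Eb major; iii in Db major

The scale of Eb major is Eb F G Ab Bb C D; F is degree 2, and the triad built there (F-Ab-C) is minor, so it is ii.
The scale of Db major is Db Eb F Gb Ab Bb C; F is degree 3, and the triad built there (F-Ab-C) is minor, so it is iii.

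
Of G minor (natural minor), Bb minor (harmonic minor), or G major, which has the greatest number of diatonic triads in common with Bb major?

G minor

Triads of Bb major: Bb (I), Cm (ii), Dm (iii), Eb (IV), F (V), Gm (vi), Adim (vii°).
G minor (natural minor) shares 7: Bb, Cm, Dm, Eb, F, Gm, Adim.
Bb minor (harmonic minor) shares 2: F, Adim.
G major shares 0: none.
The most common triads (7) are shared with G minor.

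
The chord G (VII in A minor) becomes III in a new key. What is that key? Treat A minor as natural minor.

The numeral III denotes a major triad on scale degree 3. With G on degree 3, the tonic of the new key is E.
Degree 3 carries a major triad in natural-minor keys, so the destination is E minor.
Check: the diatonic triads of E minor (natural minor) are Em (i), F#dim (ii°), G (III), Am (iv), Bm (v), C (VI), D (VII) — G is indeed III.

E minor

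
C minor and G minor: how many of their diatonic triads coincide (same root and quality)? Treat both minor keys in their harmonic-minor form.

1

Diatonic triads of C minor (harmonic minor): Cm (i), Ddim (ii°), E♭aug (III+), Fm (iv), G (V), A♭ (VI), Bdim (vii°).
Diatonic triads of G minor (harmonic minor): Gm (i), Adim (ii°), B♭aug (III+), Cm (iv), D (V), E♭ (VI), F♯dim (vii°).
Matching root and quality in both lists: Cm.
That gives 1 common triad.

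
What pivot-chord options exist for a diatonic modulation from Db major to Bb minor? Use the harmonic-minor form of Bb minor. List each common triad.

Ebm, Gb, Bbm, Cdim

Triads in Db major: Db (I), Ebm (ii), Fm (iii), Gb (IV), Ab (V), Bbm (vi), Cdim (vii°).
Triads in Bb minor (harmonic minor): Bbm (i), Cdim (ii°), Dbaug (III+), Ebm (iv), F (V), Gb (VI), Adim (vii°).
Shared triads with their functions: Ebm (ii in Db major, iv in Bb minor); Gb (IV in Db major, VI in Bb minor); Bbm (vi in Db major, i in Bb minor); Cdim (vii° in Db major, ii° in Bb minor).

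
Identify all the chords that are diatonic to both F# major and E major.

Triads in F# major: F# major (I), G# minor (ii), A# minor (iii), B major (IV), C# major (V), D# minor (vi), E# diminished (vii°).
Triads in E major: E major (I), F# minor (ii), G# minor (iii), A major (IV), B major (V), C# minor (vi), D# diminished (vii°).
Shared triads with their functions: G# minor (ii in F# major, iii in E major); B major (IV in F# major, V in E major).

G#m, B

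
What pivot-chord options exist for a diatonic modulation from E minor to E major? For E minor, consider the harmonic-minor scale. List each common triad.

B, D#dim

Triads in E minor (harmonic minor): E minor (i), F# diminished (ii°), G augmented (III+), A minor (iv), B major (V), C major (VI), D# diminished (vii°).
Triads in E major: E major (I), F# minor (ii), G# minor (iii), A major (IV), B major (V), C# minor (vi), D# diminished (vii°).
Shared triads with their functions: B major (V in E minor, V in E major); D# diminished (vii° in E minor, vii° in E major).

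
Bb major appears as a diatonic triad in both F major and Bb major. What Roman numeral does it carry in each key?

IV in F major; I in Bb major

The scale of F major is F G A Bb C D E; Bb is degree 4, and the triad built there (Bb-D-F) is major, so it is IV.
The scale of Bb major is Bb C D Eb F G A; Bb is degree 1, and the triad built there (Bb-D-F) is major, so it is I.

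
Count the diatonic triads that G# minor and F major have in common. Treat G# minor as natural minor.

0

Diatonic triads of G# minor (natural minor): G# minor (i), A# diminished (ii°), B major (III), C# minor (iv), D# minor (v), E major (VI), F# major (VII).
Diatonic triads of F major: F major (I), G minor (ii), A minor (iii), Bb major (IV), C major (V), D minor (vi), E diminished (vii°).
No triad has the same root and quality in both keys.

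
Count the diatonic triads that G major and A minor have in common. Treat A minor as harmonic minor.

1

Diatonic triads of G major: G major (I), A minor (ii), B minor (iii), C major (IV), D major (V), E minor (vi), F# diminished (vii°).
Diatonic triads of A minor (harmonic minor): A minor (i), B diminished (ii°), C augmented (III+), D minor (iv), E major (V), F major (VI), G# diminished (vii°).
Matching root and quality in both lists: A minor.
That gives 1 common triad.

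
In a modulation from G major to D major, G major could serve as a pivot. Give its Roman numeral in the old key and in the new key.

I in G major; IV in D major

The scale of G major is G A B C D E F#; G is degree 1, and the triad built there (G-B-D) is major, so it is I.
The scale of D major is D E F# G A B C#; G is degree 4, and the triad built there (G-B-D) is major, so it is IV.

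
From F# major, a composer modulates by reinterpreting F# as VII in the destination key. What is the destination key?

G# minor

The numeral VII denotes a major triad on scale degree 7. With F# on degree 7, the tonic of the new key is G#.
Degree 7 carries a major triad in natural-minor keys, so the destination is G# minor.
Check: the diatonic triads of G# minor (natural minor) are G#m (i), A#dim (ii°), B (III), C#m (iv), D#m (v), E (VI), F# (VII) — F# is indeed VII.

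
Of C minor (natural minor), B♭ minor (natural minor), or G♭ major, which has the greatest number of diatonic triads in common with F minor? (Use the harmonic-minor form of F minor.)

Triads of F minor (harmonic minor): Fm (i), Gdim (ii°), A♭aug (III+), B♭m (iv), C (V), D♭ (VI), Edim (vii°).
C minor (natural minor) shares 1: Fm.
B♭ minor (natural minor) shares 3: Fm, B♭m, D♭.
G♭ major shares 2: B♭m, D♭.
The most common triads (3) are shared with B♭ minor.

B♭ minor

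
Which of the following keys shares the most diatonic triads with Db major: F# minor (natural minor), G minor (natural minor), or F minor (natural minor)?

F minor

Triads of Db major: Db (I), Ebm (ii), Fm (iii), Gb (IV), Ab (V), Bbm (vi), Cdim (vii°).
F# minor (natural minor) shares 0: none.
G minor (natural minor) shares 0: none.
F minor (natural minor) shares 4: Db, Fm, Ab, Bbm.
The most common triads (4) are shared with F minor.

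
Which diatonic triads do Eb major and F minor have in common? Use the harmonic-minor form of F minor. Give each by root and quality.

Triads in Eb major: Eb (I), Fm (ii), Gm (iii), Ab (IV), Bb (V), Cm (vi), Ddim (vii°).
Triads in F minor (harmonic minor): Fm (i), Gdim (ii°), Abaug (III+), Bbm (iv), C (V), Db (VI), Edim (vii°).
Shared triads with their functions: Fm (ii in Eb major, i in F minor).

Fm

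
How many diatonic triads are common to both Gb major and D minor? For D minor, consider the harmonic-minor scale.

0

Diatonic triads of Gb major: Gb (I), Abm (ii), Bbm (iii), Cb (IV), Db (V), Ebm (vi), Fdim (vii°).
Diatonic triads of D minor (harmonic minor): Dm (i), Edim (ii°), Faug (III+), Gm (iv), A (V), Bb (VI), C#dim (vii°).
No triad has the same root and quality in both keys.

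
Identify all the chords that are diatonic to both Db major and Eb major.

Fm, Ab

Triads in Db major: Db major (I), Eb minor (ii), F minor (iii), Gb major (IV), Ab major (V), Bb minor (vi), C diminished (vii°).
Triads in Eb major: Eb major (I), F minor (ii), G minor (iii), Ab major (IV), Bb major (V), C minor (vi), D diminished (vii°).
Shared triads with their functions: F minor (iii in Db major, ii in Eb major); Ab major (V in Db major, IV in Eb major).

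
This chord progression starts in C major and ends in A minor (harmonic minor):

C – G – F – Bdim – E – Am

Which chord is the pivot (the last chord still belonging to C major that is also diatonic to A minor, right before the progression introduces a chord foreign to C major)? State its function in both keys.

Chords diatonic to C major: C, Dm, Em, F, G, Am, Bdim.
Reading the progression, the first chord not in that set is E, so the modulation leaves C major there.
The chord immediately before E is Bdim, which is diatonic to both keys: vii° in C major and ii° in A minor.

Bdim — vii° in C major, ii° in A minor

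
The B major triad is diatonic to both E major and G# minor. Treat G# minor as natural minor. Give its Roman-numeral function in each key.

The scale of E major is E F# G# A B C# D#; B is degree 5, and the triad built there (B-D#-F#) is major, so it is V.
The scale of G# minor (natural minor) is G# A# B C# D# E F#; B is degree 3, and the triad built there (B-D#-F#) is major, so it is III.

V in E major; III in G# minor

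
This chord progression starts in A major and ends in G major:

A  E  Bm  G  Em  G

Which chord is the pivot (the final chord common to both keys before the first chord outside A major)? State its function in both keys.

Chords diatonic to A major: A, Bm, C♯m, D, E, F♯m, G♯dim.
Reading the progression, the first chord not in that set is G, so the modulation leaves A major there.
The chord immediately before G is Bm, which is diatonic to both keys: ii in A major and iii in G major.

Bm — ii in A major, iii in G major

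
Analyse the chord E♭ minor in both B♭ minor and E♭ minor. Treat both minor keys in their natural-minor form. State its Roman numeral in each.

iv in B♭ minor; i in E♭ minor

The scale of B♭ minor (natural minor) is B♭ C D♭ E♭ F G♭ A♭; E♭ is degree 4, and the triad built there (E♭-G♭-B♭) is minor, so it is iv.
The scale of E♭ minor (natural minor) is E♭ F G♭ A♭ B♭ C♭ D♭; E♭ is degree 1, and the triad built there (E♭-G♭-B♭) is minor, so it is i.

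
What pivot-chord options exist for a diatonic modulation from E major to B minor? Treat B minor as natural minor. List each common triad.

Triads in E major: E (I), F#m (ii), G#m (iii), A (IV), B (V), C#m (vi), D#dim (vii°).
Triads in B minor (natural minor): Bm (i), C#dim (ii°), D (III), Em (iv), F#m (v), G (VI), A (VII).
Shared triads with their functions: F#m (ii in E major, v in B minor); A (IV in E major, VII in B minor).

F#m, A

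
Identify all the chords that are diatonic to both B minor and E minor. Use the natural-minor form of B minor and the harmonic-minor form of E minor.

Triads in B minor (natural minor): Bm (i), C#dim (ii°), D (III), Em (iv), F#m (v), G (VI), A (VII).
Triads in E minor (harmonic minor): Em (i), F#dim (ii°), Gaug (III+), Am (iv), B (V), C (VI), D#dim (vii°).
Shared triads with their functions: Em (iv in B minor, i in E minor).

Em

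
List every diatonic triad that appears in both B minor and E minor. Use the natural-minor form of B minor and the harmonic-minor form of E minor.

Em

Triads in B minor (natural minor): Bm (i), C♯dim (ii°), D (III), Em (iv), F♯m (v), G (VI), A (VII).
Triads in E minor (harmonic minor): Em (i), F♯dim (ii°), Gaug (III+), Am (iv), B (V), C (VI), D♯dim (vii°).
Shared triads with their functions: Em (iv in B minor, i in E minor).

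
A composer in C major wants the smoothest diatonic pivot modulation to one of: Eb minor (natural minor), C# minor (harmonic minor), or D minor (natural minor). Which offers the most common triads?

D minor

Triads of C major: C (I), Dm (ii), Em (iii), F (IV), G (V), Am (vi), Bdim (vii°).
Eb minor (natural minor) shares 0: none.
C# minor (harmonic minor) shares 0: none.
D minor (natural minor) shares 4: C, Dm, F, Am.
The most common triads (4) are shared with D minor.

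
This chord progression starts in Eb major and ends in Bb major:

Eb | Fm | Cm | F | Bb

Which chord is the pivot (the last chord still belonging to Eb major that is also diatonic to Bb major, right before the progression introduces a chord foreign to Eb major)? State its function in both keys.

Cm — vi in Eb major, ii in Bb major

Chords diatonic to Eb major: Eb, Fm, Gm, Ab, Bb, Cm, Ddim.
Reading the progression, the first chord not in that set is F, so the modulation leaves Eb major there.
The chord immediately before F is Cm, which is diatonic to both keys: vi in Eb major and ii in Bb major.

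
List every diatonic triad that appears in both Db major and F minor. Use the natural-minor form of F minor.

Db, Fm, Ab, Bbm

Triads in Db major: Db (I), Ebm (ii), Fm (iii), Gb (IV), Ab (V), Bbm (vi), Cdim (vii°).
Triads in F minor (natural minor): Fm (i), Gdim (ii°), Ab (III), Bbm (iv), Cm (v), Db (VI), Eb (VII).
Shared triads with their functions: Db (I in Db major, VI in F minor); Fm (iii in Db major, i in F minor); Ab (V in Db major, III in F minor); Bbm (vi in Db major, iv in F minor).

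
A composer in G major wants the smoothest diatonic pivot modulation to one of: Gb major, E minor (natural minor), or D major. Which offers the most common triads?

Triads of G major: G (I), Am (ii), Bm (iii), C (IV), D (V), Em (vi), F#dim (vii°).
Gb major shares 0: none.
E minor (natural minor) shares 7: G, Am, Bm, C, D, Em, F#dim.
D major shares 4: G, Bm, D, Em.
The most common triads (7) are shared with E minor.

E minor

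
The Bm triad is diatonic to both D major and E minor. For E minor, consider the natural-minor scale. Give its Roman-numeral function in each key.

vi in D major; v in E minor

The scale of D major is D E F♯ G A B C♯; B is degree 6, and the triad built there (B-D-F♯) is minor, so it is vi.
The scale of E minor (natural minor) is E F♯ G A B C D; B is degree 5, and the triad built there (B-D-F♯) is minor, so it is v.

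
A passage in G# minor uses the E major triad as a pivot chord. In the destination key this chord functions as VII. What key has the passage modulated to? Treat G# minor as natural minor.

F# minor

The numeral VII denotes a major triad on scale degree 7. With E on degree 7, the tonic of the new key is F#.
Degree 7 carries a major triad in natural-minor keys, so the destination is F# minor.
Check: the diatonic triads of F# minor (natural minor) are F#m (i), G#dim (ii°), A (III), Bm (iv), C#m (v), D (VI), E (VII) — E major is indeed VII.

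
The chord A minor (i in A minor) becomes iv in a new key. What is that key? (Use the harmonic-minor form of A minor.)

E minor

The numeral iv denotes a minor triad on scale degree 4. With A on degree 4, the tonic of the new key is E.
Degree 4 carries a minor triad in minor keys, so the destination is E minor.
Check: the diatonic triads of E minor (natural minor) are Em (i), F♯dim (ii°), G (III), Am (iv), Bm (v), C (VI), D (VII) — A minor is indeed iv.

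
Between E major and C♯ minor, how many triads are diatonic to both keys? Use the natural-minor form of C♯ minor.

Diatonic triads of E major: E (I), F♯m (ii), G♯m (iii), A (IV), B (V), C♯m (vi), D♯dim (vii°).
Diatonic triads of C♯ minor (natural minor): C♯m (i), D♯dim (ii°), E (III), F♯m (iv), G♯m (v), A (VI), B (VII).
Matching root and quality in both lists: E, F♯m, G♯m, A, B, C♯m, D♯dim.
That gives 7 common triads.

7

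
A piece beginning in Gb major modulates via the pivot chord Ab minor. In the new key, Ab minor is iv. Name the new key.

The numeral iv denotes a minor triad on scale degree 4. With Ab on degree 4, the tonic of the new key is Eb.
Degree 4 carries a minor triad in minor keys, so the destination is Eb minor.
Check: the diatonic triads of Eb minor (natural minor) are Ebm (i), Fdim (ii°), Gb (III), Abm (iv), Bbm (v), Cb (VI), Db (VII) — Ab minor is indeed iv.

Eb minor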